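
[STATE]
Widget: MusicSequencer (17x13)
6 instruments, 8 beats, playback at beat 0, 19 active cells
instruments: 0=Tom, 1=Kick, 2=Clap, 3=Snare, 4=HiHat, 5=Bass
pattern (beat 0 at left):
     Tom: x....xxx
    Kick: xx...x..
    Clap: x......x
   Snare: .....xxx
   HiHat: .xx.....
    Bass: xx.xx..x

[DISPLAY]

      ▼1234567   
   Tom█····███   
  Kick██···█··   
  Clap█······█   
 Snare·····███   
 HiHat·██·····   
  Bass██·██··█   
                 
                 
                 
                 
                 
                 


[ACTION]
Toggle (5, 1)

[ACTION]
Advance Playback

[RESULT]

      0▼234567   
   Tom█····███   
  Kick██···█··   
  Clap█······█   
 Snare·····███   
 HiHat·██·····   
  Bass█··██··█   
                 
                 
                 
                 
                 
                 


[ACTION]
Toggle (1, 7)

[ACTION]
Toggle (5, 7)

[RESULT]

      0▼234567   
   Tom█····███   
  Kick██···█·█   
  Clap█······█   
 Snare·····███   
 HiHat·██·····   
  Bass█··██···   
                 
                 
                 
                 
                 
                 


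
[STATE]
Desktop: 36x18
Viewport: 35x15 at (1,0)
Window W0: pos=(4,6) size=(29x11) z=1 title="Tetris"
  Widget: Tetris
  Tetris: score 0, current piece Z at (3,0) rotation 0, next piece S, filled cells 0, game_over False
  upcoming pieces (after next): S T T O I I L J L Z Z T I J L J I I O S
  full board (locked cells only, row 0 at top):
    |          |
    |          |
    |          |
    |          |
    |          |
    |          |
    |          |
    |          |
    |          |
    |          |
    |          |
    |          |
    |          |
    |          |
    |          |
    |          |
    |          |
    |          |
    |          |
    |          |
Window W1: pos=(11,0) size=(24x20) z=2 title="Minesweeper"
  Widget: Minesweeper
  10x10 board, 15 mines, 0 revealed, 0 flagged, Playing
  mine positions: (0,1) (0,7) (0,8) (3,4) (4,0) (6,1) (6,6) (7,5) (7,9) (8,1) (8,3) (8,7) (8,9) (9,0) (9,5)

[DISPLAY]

          ┏━━━━━━━━━━━━━━━━━━━━━━┓ 
          ┃ Minesweeper          ┃ 
          ┠──────────────────────┨ 
          ┃■■■■■■■■■■            ┃ 
          ┃■■■■■■■■■■            ┃ 
          ┃■■■■■■■■■■            ┃ 
   ┏━━━━━━┃■■■■■■■■■■            ┃ 
   ┃ Tetri┃■■■■■■■■■■            ┃ 
   ┠──────┃■■■■■■■■■■            ┃ 
   ┃      ┃■■■■■■■■■■            ┃ 
   ┃      ┃■■■■■■■■■■            ┃ 
   ┃      ┃■■■■■■■■■■            ┃ 
   ┃      ┃■■■■■■■■■■            ┃ 
   ┃      ┃                      ┃ 
   ┃      ┃                      ┃ 


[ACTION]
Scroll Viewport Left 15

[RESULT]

           ┏━━━━━━━━━━━━━━━━━━━━━━┓
           ┃ Minesweeper          ┃
           ┠──────────────────────┨
           ┃■■■■■■■■■■            ┃
           ┃■■■■■■■■■■            ┃
           ┃■■■■■■■■■■            ┃
    ┏━━━━━━┃■■■■■■■■■■            ┃
    ┃ Tetri┃■■■■■■■■■■            ┃
    ┠──────┃■■■■■■■■■■            ┃
    ┃      ┃■■■■■■■■■■            ┃
    ┃      ┃■■■■■■■■■■            ┃
    ┃      ┃■■■■■■■■■■            ┃
    ┃      ┃■■■■■■■■■■            ┃
    ┃      ┃                      ┃
    ┃      ┃                      ┃


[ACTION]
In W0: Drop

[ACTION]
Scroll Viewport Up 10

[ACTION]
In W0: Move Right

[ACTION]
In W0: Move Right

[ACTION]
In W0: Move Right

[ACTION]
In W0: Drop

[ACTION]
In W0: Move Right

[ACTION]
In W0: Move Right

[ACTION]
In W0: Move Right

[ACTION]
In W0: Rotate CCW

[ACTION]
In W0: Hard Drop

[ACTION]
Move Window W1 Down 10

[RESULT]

           ┠──────────────────────┨
           ┃■■■■■■■■■■            ┃
           ┃■■■■■■■■■■            ┃
           ┃■■■■■■■■■■            ┃
           ┃■■■■■■■■■■            ┃
           ┃■■■■■■■■■■            ┃
    ┏━━━━━━┃■■■■■■■■■■            ┃
    ┃ Tetri┃■■■■■■■■■■            ┃
    ┠──────┃■■■■■■■■■■            ┃
    ┃      ┃■■■■■■■■■■            ┃
    ┃      ┃■■■■■■■■■■            ┃
    ┃      ┃                      ┃
    ┃      ┃                      ┃
    ┃      ┃                      ┃
    ┃      ┃                      ┃


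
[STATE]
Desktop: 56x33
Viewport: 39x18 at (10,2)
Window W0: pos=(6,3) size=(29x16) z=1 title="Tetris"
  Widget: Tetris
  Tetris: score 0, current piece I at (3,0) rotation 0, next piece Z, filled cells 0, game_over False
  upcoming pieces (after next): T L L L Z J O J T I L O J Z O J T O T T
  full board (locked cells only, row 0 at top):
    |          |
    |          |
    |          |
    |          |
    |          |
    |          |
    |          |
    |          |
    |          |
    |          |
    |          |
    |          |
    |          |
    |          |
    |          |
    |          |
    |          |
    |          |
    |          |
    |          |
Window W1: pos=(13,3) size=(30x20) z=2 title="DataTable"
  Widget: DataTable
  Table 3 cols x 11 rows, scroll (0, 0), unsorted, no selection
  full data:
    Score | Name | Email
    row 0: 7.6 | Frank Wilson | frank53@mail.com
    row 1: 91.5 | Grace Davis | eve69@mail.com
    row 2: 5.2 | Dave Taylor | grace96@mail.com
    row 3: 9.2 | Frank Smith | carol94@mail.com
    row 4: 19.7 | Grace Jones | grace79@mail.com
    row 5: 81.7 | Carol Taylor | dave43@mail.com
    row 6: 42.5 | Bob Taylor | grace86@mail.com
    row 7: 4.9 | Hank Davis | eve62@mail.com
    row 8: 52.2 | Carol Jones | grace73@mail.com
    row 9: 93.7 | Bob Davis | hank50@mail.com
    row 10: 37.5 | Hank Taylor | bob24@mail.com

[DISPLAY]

                                       
━━━┏━━━━━━━━━━━━━━━━━━━━━━━━━━━━┓      
tri┃ DataTable                  ┃      
───┠────────────────────────────┨      
   ┃Score│Name        │Email    ┃      
   ┃─────┼────────────┼─────────┃      
   ┃7.6  │Frank Wilson│frank53@m┃      
   ┃91.5 │Grace Davis │eve69@mai┃      
   ┃5.2  │Dave Taylor │grace96@m┃      
   ┃9.2  │Frank Smith │carol94@m┃      
   ┃19.7 │Grace Jones │grace79@m┃      
   ┃81.7 │Carol Taylor│dave43@ma┃      
   ┃42.5 │Bob Taylor  │grace86@m┃      
   ┃4.9  │Hank Davis  │eve62@mai┃      
   ┃52.2 │Carol Jones │grace73@m┃      
   ┃93.7 │Bob Davis   │hank50@ma┃      
━━━┃37.5 │Hank Taylor │bob24@mai┃      
   ┃                            ┃      


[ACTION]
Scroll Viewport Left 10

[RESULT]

                                       
      ┏━━━━━━┏━━━━━━━━━━━━━━━━━━━━━━━━━
      ┃ Tetri┃ DataTable               
      ┠──────┠─────────────────────────
      ┃      ┃Score│Name        │Email 
      ┃      ┃─────┼────────────┼──────
      ┃      ┃7.6  │Frank Wilson│frank5
      ┃      ┃91.5 │Grace Davis │eve69@
      ┃      ┃5.2  │Dave Taylor │grace9
      ┃      ┃9.2  │Frank Smith │carol9
      ┃      ┃19.7 │Grace Jones │grace7
      ┃      ┃81.7 │Carol Taylor│dave43
      ┃      ┃42.5 │Bob Taylor  │grace8
      ┃      ┃4.9  │Hank Davis  │eve62@
      ┃      ┃52.2 │Carol Jones │grace7
      ┃      ┃93.7 │Bob Davis   │hank50
      ┗━━━━━━┃37.5 │Hank Taylor │bob24@
             ┃                         


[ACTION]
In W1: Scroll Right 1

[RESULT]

                                       
      ┏━━━━━━┏━━━━━━━━━━━━━━━━━━━━━━━━━
      ┃ Tetri┃ DataTable               
      ┠──────┠─────────────────────────
      ┃      ┃core│Name        │Email  
      ┃      ┃────┼────────────┼───────
      ┃      ┃.6  │Frank Wilson│frank53
      ┃      ┃1.5 │Grace Davis │eve69@m
      ┃      ┃.2  │Dave Taylor │grace96
      ┃      ┃.2  │Frank Smith │carol94
      ┃      ┃9.7 │Grace Jones │grace79
      ┃      ┃1.7 │Carol Taylor│dave43@
      ┃      ┃2.5 │Bob Taylor  │grace86
      ┃      ┃.9  │Hank Davis  │eve62@m
      ┃      ┃2.2 │Carol Jones │grace73
      ┃      ┃3.7 │Bob Davis   │hank50@
      ┗━━━━━━┃7.5 │Hank Taylor │bob24@m
             ┃                         


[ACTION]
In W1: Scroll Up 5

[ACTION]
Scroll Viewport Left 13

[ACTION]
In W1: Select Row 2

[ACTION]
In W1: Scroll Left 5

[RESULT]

                                       
      ┏━━━━━━┏━━━━━━━━━━━━━━━━━━━━━━━━━
      ┃ Tetri┃ DataTable               
      ┠──────┠─────────────────────────
      ┃      ┃Score│Name        │Email 
      ┃      ┃─────┼────────────┼──────
      ┃      ┃7.6  │Frank Wilson│frank5
      ┃      ┃91.5 │Grace Davis │eve69@
      ┃      ┃>.2  │Dave Taylor │grace9
      ┃      ┃9.2  │Frank Smith │carol9
      ┃      ┃19.7 │Grace Jones │grace7
      ┃      ┃81.7 │Carol Taylor│dave43
      ┃      ┃42.5 │Bob Taylor  │grace8
      ┃      ┃4.9  │Hank Davis  │eve62@
      ┃      ┃52.2 │Carol Jones │grace7
      ┃      ┃93.7 │Bob Davis   │hank50
      ┗━━━━━━┃37.5 │Hank Taylor │bob24@
             ┃                         


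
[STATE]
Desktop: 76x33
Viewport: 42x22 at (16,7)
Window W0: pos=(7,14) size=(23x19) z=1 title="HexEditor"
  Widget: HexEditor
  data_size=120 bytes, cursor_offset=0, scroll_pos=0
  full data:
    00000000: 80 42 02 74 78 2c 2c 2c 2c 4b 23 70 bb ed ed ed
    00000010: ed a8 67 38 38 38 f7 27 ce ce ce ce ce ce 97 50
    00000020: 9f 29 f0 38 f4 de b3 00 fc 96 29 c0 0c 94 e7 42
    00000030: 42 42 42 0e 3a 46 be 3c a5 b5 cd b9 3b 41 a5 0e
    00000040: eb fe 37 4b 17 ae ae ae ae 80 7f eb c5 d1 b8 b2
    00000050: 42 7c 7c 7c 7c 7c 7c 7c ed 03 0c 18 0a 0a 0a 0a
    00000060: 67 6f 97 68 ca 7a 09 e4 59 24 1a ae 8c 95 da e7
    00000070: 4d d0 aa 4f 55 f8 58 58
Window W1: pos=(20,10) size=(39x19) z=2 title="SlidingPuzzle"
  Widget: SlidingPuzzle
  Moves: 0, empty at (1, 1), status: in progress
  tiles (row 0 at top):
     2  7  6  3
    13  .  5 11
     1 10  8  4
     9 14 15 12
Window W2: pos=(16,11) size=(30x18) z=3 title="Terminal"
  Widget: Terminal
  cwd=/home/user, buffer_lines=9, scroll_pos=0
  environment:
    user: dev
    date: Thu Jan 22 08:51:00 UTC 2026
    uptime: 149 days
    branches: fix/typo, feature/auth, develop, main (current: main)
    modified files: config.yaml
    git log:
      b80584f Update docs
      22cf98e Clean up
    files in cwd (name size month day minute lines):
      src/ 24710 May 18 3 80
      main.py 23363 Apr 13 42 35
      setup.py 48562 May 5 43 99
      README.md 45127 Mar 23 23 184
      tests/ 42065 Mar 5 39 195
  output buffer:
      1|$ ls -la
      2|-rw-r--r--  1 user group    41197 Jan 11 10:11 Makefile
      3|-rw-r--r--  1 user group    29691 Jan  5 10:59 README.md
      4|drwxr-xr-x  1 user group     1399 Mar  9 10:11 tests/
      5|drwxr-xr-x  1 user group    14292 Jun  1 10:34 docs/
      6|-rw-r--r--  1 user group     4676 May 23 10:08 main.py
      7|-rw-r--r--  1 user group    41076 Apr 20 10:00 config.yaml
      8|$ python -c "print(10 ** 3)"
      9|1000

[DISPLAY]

                                          
                                          
                                          
    ┏━━━━━━━━━━━━━━━━━━━━━━━━━━━━━━━━━━━━━
┏━━━━━━━━━━━━━━━━━━━━━━━━━━━━┓            
┃ Terminal                   ┃────────────
┠────────────────────────────┨            
┃$ ls -la                    ┃            
┃-rw-r--r--  1 user group    ┃            
┃-rw-r--r--  1 user group    ┃            
┃drwxr-xr-x  1 user group    ┃            
┃drwxr-xr-x  1 user group    ┃            
┃-rw-r--r--  1 user group    ┃            
┃-rw-r--r--  1 user group    ┃            
┃$ python -c "print(10 ** 3)"┃            
┃1000                        ┃            
┃$ █                         ┃            
┃                            ┃            
┃                            ┃            
┃                            ┃            
┃                            ┃            
┗━━━━━━━━━━━━━━━━━━━━━━━━━━━━┛━━━━━━━━━━━━


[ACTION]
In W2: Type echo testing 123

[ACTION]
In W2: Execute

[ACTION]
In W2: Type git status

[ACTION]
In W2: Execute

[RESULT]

                                          
                                          
                                          
    ┏━━━━━━━━━━━━━━━━━━━━━━━━━━━━━━━━━━━━━
┏━━━━━━━━━━━━━━━━━━━━━━━━━━━━┓            
┃ Terminal                   ┃────────────
┠────────────────────────────┨            
┃drwxr-xr-x  1 user group    ┃            
┃drwxr-xr-x  1 user group    ┃            
┃-rw-r--r--  1 user group    ┃            
┃-rw-r--r--  1 user group    ┃            
┃$ python -c "print(10 ** 3)"┃            
┃1000                        ┃            
┃$ echo testing 123          ┃            
┃testing 123                 ┃            
┃$ git status                ┃            
┃On branch main              ┃            
┃Changes not staged for commi┃            
┃                            ┃            
┃        modified:   config.y┃            
┃$ █                         ┃            
┗━━━━━━━━━━━━━━━━━━━━━━━━━━━━┛━━━━━━━━━━━━


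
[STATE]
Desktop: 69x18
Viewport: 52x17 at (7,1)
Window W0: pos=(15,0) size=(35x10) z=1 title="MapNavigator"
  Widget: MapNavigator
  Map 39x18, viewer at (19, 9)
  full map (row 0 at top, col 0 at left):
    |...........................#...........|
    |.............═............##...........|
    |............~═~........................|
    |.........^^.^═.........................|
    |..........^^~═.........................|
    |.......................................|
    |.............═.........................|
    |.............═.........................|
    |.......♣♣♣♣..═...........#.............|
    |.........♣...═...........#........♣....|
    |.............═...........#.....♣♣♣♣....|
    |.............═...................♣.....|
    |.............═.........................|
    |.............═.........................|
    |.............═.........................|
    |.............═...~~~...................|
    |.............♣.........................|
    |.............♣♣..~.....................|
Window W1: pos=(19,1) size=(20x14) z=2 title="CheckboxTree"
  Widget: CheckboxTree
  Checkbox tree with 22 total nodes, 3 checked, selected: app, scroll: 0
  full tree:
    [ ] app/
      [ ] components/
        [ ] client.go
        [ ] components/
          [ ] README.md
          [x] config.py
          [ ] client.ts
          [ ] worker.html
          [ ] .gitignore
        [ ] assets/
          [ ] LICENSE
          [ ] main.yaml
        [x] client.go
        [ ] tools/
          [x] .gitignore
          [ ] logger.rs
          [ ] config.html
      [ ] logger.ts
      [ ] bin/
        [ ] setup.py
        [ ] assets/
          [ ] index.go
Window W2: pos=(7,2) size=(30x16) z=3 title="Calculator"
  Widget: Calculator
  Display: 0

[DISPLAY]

        ┃ Ma┏━━━━━━━━━━━━━━━━━━┓          ┃         
┏━━━━━━━━━━━━━━━━━━━━━━━━━━━━┓ ┃──────────┨         
┃ Calculator                 ┃─┨..........┃         
┠────────────────────────────┨ ┃..........┃         
┃                           0┃/┃..........┃         
┃┌───┬───┬───┬───┐           ┃o┃........♣.┃         
┃│ 7 │ 8 │ 9 │ ÷ │           ┃t┃.....♣♣♣♣.┃         
┃├───┼───┼───┼───┤           ┃.┃.......♣..┃         
┃│ 4 │ 5 │ 6 │ × │           ┃.┃━━━━━━━━━━┛         
┃├───┼───┼───┼───┤           ┃.┃                    
┃│ 1 │ 2 │ 3 │ - │           ┃.┃                    
┃├───┼───┼───┼───┤           ┃n┃                    
┃│ 0 │ . │ = │ + │           ┃ ┃                    
┃├───┼───┼───┼───┤           ┃━┛                    
┃│ C │ MC│ MR│ M+│           ┃                      
┃└───┴───┴───┴───┘           ┃                      
┗━━━━━━━━━━━━━━━━━━━━━━━━━━━━┛                      


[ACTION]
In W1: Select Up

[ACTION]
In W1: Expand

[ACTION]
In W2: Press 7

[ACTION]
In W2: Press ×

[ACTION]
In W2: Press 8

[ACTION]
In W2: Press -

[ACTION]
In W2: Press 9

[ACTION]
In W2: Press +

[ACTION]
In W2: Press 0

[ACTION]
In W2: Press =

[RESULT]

        ┃ Ma┏━━━━━━━━━━━━━━━━━━┓          ┃         
┏━━━━━━━━━━━━━━━━━━━━━━━━━━━━┓ ┃──────────┨         
┃ Calculator                 ┃─┨..........┃         
┠────────────────────────────┨ ┃..........┃         
┃                          47┃/┃..........┃         
┃┌───┬───┬───┬───┐           ┃o┃........♣.┃         
┃│ 7 │ 8 │ 9 │ ÷ │           ┃t┃.....♣♣♣♣.┃         
┃├───┼───┼───┼───┤           ┃.┃.......♣..┃         
┃│ 4 │ 5 │ 6 │ × │           ┃.┃━━━━━━━━━━┛         
┃├───┼───┼───┼───┤           ┃.┃                    
┃│ 1 │ 2 │ 3 │ - │           ┃.┃                    
┃├───┼───┼───┼───┤           ┃n┃                    
┃│ 0 │ . │ = │ + │           ┃ ┃                    
┃├───┼───┼───┼───┤           ┃━┛                    
┃│ C │ MC│ MR│ M+│           ┃                      
┃└───┴───┴───┴───┘           ┃                      
┗━━━━━━━━━━━━━━━━━━━━━━━━━━━━┛                      


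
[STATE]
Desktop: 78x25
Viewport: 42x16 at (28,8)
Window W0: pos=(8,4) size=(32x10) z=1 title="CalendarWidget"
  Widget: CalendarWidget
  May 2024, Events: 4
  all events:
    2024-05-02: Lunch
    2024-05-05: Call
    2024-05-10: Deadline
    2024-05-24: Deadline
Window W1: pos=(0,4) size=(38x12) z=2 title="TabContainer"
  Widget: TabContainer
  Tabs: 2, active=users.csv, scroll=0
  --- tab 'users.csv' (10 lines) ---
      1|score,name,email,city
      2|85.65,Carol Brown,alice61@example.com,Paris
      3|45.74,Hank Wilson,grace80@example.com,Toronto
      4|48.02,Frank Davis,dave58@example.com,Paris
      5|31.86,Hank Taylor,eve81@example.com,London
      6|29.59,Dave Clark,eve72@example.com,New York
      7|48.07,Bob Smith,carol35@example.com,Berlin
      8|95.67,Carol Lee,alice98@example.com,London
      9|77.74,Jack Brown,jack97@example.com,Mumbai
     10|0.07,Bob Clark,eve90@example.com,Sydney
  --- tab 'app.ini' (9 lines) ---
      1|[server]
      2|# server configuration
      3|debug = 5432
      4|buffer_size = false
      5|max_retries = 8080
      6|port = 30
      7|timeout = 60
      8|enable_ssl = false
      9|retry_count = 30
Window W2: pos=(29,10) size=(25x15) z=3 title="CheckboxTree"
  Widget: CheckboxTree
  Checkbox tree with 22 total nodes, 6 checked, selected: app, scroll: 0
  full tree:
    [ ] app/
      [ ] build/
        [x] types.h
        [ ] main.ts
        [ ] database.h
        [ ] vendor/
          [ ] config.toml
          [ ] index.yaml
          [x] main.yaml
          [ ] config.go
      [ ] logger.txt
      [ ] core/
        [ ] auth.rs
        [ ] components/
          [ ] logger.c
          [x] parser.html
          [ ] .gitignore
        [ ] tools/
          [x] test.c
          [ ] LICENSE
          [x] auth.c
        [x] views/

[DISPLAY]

─────────┃ ┃                              
         ┃ ┃                              
x┏━━━━━━━━━━━━━━━━━━━━━━━┓                
x┃ CheckboxTree          ┃                
a┠───────────────────────┨                
m┃>[-] app/              ┃                
p┃   [-] build/          ┃                
━┃     [x] types.h       ┃                
 ┃     [ ] main.ts       ┃                
 ┃     [ ] database.h    ┃                
 ┃     [-] vendor/       ┃                
 ┃       [ ] config.toml ┃                
 ┃       [ ] index.yaml  ┃                
 ┃       [x] main.yaml   ┃                
 ┃       [ ] config.go   ┃                
 ┃   [ ] logger.txt      ┃                


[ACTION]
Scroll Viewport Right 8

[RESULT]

─┃ ┃                                      
 ┃ ┃                                      
━━━━━━━━━━━━━━━━━┓                        
boxTree          ┃                        
─────────────────┨                        
pp/              ┃                        
 build/          ┃                        
x] types.h       ┃                        
 ] main.ts       ┃                        
 ] database.h    ┃                        
-] vendor/       ┃                        
 [ ] config.toml ┃                        
 [ ] index.yaml  ┃                        
 [x] main.yaml   ┃                        
 [ ] config.go   ┃                        
 logger.txt      ┃                        


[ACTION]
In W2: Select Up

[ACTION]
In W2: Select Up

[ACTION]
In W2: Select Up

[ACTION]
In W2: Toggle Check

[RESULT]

─┃ ┃                                      
 ┃ ┃                                      
━━━━━━━━━━━━━━━━━┓                        
boxTree          ┃                        
─────────────────┨                        
pp/              ┃                        
 build/          ┃                        
x] types.h       ┃                        
x] main.ts       ┃                        
x] database.h    ┃                        
x] vendor/       ┃                        
 [x] config.toml ┃                        
 [x] index.yaml  ┃                        
 [x] main.yaml   ┃                        
 [x] config.go   ┃                        
 logger.txt      ┃                        


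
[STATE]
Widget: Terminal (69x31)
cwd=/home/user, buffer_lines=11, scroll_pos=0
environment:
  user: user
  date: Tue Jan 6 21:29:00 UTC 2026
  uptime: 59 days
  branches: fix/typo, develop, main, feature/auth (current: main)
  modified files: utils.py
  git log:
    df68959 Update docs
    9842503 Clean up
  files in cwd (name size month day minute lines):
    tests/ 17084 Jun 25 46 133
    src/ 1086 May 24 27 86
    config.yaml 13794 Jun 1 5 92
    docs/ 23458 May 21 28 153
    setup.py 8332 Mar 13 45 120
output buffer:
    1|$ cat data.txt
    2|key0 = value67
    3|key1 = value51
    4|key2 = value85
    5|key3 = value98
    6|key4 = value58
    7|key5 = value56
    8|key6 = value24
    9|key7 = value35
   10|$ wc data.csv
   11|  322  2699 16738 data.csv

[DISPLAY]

$ cat data.txt                                                       
key0 = value67                                                       
key1 = value51                                                       
key2 = value85                                                       
key3 = value98                                                       
key4 = value58                                                       
key5 = value56                                                       
key6 = value24                                                       
key7 = value35                                                       
$ wc data.csv                                                        
  322  2699 16738 data.csv                                           
$ █                                                                  
                                                                     
                                                                     
                                                                     
                                                                     
                                                                     
                                                                     
                                                                     
                                                                     
                                                                     
                                                                     
                                                                     
                                                                     
                                                                     
                                                                     
                                                                     
                                                                     
                                                                     
                                                                     
                                                                     


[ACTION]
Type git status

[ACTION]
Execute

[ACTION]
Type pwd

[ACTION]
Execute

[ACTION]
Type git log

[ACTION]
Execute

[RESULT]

$ cat data.txt                                                       
key0 = value67                                                       
key1 = value51                                                       
key2 = value85                                                       
key3 = value98                                                       
key4 = value58                                                       
key5 = value56                                                       
key6 = value24                                                       
key7 = value35                                                       
$ wc data.csv                                                        
  322  2699 16738 data.csv                                           
$ git status                                                         
On branch main                                                       
Changes not staged for commit:                                       
                                                                     
        modified:   utils.py                                         
$ pwd                                                                
/home/user                                                           
$ git log                                                            
df68959 Update docs                                                  
9842503 Clean up                                                     
$ █                                                                  
                                                                     
                                                                     
                                                                     
                                                                     
                                                                     
                                                                     
                                                                     
                                                                     
                                                                     


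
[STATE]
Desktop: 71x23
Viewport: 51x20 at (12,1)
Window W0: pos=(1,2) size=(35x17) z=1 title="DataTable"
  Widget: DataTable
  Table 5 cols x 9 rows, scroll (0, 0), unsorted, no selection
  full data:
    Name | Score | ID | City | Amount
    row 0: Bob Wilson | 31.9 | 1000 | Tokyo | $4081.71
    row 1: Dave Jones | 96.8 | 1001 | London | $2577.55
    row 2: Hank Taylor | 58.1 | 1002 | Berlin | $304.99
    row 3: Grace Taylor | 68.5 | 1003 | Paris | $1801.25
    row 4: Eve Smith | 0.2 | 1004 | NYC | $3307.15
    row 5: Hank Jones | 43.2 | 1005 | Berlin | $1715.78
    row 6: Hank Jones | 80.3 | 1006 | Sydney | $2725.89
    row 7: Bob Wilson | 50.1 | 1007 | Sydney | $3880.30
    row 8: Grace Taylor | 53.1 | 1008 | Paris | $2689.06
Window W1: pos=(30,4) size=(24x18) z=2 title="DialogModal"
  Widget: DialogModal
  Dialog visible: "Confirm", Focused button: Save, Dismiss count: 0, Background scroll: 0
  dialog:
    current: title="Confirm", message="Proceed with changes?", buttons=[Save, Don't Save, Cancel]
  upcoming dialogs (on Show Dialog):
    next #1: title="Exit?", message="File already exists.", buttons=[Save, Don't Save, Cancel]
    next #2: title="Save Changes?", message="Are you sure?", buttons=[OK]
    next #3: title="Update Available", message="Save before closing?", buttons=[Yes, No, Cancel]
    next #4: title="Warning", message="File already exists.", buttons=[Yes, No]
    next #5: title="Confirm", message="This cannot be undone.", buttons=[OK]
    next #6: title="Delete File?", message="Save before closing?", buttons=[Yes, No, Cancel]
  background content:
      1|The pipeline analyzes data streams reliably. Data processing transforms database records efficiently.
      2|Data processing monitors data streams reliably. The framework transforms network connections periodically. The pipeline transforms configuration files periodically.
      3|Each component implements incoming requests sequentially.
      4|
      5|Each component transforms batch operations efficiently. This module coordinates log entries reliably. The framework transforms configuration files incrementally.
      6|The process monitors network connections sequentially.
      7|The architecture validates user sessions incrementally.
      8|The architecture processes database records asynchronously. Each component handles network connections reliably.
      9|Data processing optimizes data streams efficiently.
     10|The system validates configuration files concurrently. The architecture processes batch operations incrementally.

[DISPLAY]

                                                   
━━━━━━━━━━━━━━━━━━━━━━━┓                           
                       ┃                           
──────────────────┏━━━━━━━━━━━━━━━━━━━━━━┓         
  │Score│ID  │City┃ DialogModal          ┃         
──┼─────┼────┼────┠──────────────────────┨         
  │31.9 │1000│Toky┃The pipeline analyzes ┃         
  │96.8 │1001│Lond┃Data processing monito┃         
r │58.1 │1002│Berl┃Each component impleme┃         
or│68.5 │1003│Pari┃                      ┃         
  │0.2  │1004│NYC ┃Ea┌────────────────┐fo┃         
  │43.2 │1005│Berl┃Th│    Confirm     │ n┃         
  │80.3 │1006│Sydn┃Th│Proceed with cha│id┃         
  │50.1 │1007│Sydn┃Th│[Save]  Don't Sa│ce┃         
or│53.1 │1008│Pari┃Da└────────────────┘mi┃         
                  ┃The system validates c┃         
                  ┃                      ┃         
━━━━━━━━━━━━━━━━━━┃                      ┃         
                  ┃                      ┃         
                  ┃                      ┃         


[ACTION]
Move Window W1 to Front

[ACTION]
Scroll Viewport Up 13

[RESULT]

                                                   
                                                   
━━━━━━━━━━━━━━━━━━━━━━━┓                           
                       ┃                           
──────────────────┏━━━━━━━━━━━━━━━━━━━━━━┓         
  │Score│ID  │City┃ DialogModal          ┃         
──┼─────┼────┼────┠──────────────────────┨         
  │31.9 │1000│Toky┃The pipeline analyzes ┃         
  │96.8 │1001│Lond┃Data processing monito┃         
r │58.1 │1002│Berl┃Each component impleme┃         
or│68.5 │1003│Pari┃                      ┃         
  │0.2  │1004│NYC ┃Ea┌────────────────┐fo┃         
  │43.2 │1005│Berl┃Th│    Confirm     │ n┃         
  │80.3 │1006│Sydn┃Th│Proceed with cha│id┃         
  │50.1 │1007│Sydn┃Th│[Save]  Don't Sa│ce┃         
or│53.1 │1008│Pari┃Da└────────────────┘mi┃         
                  ┃The system validates c┃         
                  ┃                      ┃         
━━━━━━━━━━━━━━━━━━┃                      ┃         
                  ┃                      ┃         


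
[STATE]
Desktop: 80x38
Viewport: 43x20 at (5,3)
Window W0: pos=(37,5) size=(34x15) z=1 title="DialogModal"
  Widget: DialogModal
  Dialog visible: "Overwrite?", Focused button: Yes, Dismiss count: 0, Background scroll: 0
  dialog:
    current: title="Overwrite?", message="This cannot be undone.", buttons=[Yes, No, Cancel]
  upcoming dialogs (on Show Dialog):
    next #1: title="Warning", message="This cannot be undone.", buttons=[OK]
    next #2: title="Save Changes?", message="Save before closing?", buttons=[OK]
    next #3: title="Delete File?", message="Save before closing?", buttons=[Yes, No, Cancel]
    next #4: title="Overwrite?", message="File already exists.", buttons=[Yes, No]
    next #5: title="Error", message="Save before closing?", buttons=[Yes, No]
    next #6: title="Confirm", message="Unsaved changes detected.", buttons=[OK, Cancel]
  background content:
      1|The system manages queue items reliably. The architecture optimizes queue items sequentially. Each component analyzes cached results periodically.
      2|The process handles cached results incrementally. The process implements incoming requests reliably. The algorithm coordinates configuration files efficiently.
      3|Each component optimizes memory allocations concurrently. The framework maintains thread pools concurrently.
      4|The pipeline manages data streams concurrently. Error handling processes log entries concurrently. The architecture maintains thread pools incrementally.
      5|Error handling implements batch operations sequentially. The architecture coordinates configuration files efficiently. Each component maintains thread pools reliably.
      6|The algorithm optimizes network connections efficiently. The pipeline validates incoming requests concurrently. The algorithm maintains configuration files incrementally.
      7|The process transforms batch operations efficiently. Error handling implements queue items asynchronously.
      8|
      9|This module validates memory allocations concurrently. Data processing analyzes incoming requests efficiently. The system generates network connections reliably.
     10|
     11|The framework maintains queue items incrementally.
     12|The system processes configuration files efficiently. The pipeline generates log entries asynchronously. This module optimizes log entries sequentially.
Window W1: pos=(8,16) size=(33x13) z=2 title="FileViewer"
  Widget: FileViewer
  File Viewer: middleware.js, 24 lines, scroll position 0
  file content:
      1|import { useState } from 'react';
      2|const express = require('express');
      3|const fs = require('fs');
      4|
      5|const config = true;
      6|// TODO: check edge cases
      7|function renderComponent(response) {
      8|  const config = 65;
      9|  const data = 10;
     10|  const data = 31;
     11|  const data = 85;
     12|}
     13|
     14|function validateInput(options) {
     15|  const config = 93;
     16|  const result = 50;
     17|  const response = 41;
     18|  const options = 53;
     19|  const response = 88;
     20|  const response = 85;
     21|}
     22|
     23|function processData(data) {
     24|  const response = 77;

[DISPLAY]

                                           
                                           
                                ┏━━━━━━━━━━
                                ┃ DialogMod
                                ┠──────────
                                ┃The system
                                ┃The proces
                                ┃Each compo
                                ┃The┌──────
                                ┃Err│      
                                ┃The│ This 
                                ┃The│  [Yes
                                ┃   └──────
   ┏━━━━━━━━━━━━━━━━━━━━━━━━━━━━━━━┓s modul
   ┃ FileViewer                    ┃       
   ┠───────────────────────────────┨ framew
   ┃import { useState } from 'reac▲┃━━━━━━━
   ┃const express = require('expre█┃       
   ┃const fs = require('fs');     ░┃       
   ┃                              ░┃       


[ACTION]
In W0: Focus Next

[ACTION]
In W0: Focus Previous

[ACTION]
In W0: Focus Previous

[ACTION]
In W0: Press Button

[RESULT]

                                           
                                           
                                ┏━━━━━━━━━━
                                ┃ DialogMod
                                ┠──────────
                                ┃The system
                                ┃The proces
                                ┃Each compo
                                ┃The pipeli
                                ┃Error hand
                                ┃The algori
                                ┃The proces
                                ┃          
   ┏━━━━━━━━━━━━━━━━━━━━━━━━━━━━━━━┓s modul
   ┃ FileViewer                    ┃       
   ┠───────────────────────────────┨ framew
   ┃import { useState } from 'reac▲┃━━━━━━━
   ┃const express = require('expre█┃       
   ┃const fs = require('fs');     ░┃       
   ┃                              ░┃       
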